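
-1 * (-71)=71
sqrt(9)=3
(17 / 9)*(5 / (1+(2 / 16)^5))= 2785280 / 294921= 9.44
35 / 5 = 7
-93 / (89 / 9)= -837 / 89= -9.40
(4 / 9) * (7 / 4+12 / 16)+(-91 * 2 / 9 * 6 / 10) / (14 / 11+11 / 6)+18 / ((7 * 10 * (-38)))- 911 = -2242333031 / 2453850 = -913.80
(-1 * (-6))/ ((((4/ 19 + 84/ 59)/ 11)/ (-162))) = -2996433/ 458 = -6542.43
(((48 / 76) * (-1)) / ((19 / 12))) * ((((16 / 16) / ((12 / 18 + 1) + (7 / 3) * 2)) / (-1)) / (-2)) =-216 / 6859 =-0.03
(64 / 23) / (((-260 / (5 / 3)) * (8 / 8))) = -16 / 897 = -0.02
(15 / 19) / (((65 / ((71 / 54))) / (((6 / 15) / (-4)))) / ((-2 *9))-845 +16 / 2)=-0.00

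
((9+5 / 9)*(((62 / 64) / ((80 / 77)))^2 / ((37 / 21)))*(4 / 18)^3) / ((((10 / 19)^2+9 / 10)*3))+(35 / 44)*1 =53784405191657 / 66391592509440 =0.81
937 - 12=925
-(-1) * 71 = 71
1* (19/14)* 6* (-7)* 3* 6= -1026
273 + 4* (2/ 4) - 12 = 263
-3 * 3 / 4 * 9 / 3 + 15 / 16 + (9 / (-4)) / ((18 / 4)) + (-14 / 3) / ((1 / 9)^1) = -773 / 16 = -48.31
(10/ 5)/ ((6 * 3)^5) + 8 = 7558273/ 944784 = 8.00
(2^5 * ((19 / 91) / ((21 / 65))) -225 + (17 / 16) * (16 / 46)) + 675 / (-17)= -28009237 / 114954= -243.66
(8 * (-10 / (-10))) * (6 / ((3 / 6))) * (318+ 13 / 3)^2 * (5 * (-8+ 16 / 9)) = -310311016.30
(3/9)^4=1/81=0.01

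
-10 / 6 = -5 / 3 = -1.67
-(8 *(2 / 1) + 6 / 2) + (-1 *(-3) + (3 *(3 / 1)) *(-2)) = -34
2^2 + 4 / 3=16 / 3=5.33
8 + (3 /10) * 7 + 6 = 161 /10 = 16.10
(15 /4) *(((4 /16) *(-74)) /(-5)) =111 /8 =13.88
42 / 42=1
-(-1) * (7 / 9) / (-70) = -1 / 90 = -0.01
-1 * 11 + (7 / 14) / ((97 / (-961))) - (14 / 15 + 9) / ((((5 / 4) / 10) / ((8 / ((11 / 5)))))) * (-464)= 858290441 / 6402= 134065.99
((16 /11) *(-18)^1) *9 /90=-144 /55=-2.62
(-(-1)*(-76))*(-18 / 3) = 456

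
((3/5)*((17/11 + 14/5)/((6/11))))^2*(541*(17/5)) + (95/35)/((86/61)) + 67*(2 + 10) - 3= 161148899187/3762500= 42830.27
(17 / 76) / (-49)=-17 / 3724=-0.00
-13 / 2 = -6.50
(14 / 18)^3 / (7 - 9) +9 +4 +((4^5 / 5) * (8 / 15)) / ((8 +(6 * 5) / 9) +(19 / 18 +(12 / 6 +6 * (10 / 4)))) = 317794091 / 19282050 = 16.48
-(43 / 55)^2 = -1849 / 3025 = -0.61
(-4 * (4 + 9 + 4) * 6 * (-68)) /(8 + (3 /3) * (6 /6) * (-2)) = 4624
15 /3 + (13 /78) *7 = 37 /6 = 6.17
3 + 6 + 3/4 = 39/4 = 9.75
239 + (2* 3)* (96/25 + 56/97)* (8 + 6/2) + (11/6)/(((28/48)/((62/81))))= 732791189/1374975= 532.95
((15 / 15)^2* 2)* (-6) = -12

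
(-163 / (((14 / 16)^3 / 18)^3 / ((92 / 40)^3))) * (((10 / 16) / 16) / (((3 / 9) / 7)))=-4547993221988352 / 144120025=-31556983.30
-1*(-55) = 55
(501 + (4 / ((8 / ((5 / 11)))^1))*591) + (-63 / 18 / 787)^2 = 17313841565 / 27252236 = 635.32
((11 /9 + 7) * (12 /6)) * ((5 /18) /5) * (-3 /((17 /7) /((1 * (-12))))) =2072 /153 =13.54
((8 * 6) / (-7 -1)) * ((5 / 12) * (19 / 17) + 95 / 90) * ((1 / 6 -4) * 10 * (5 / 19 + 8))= 884695 / 306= 2891.16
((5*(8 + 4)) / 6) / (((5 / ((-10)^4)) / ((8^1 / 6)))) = 80000 / 3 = 26666.67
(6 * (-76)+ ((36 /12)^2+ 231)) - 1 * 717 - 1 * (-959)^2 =-920614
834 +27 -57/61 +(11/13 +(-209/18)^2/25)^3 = 78551185436462945797/71222128497000000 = 1102.90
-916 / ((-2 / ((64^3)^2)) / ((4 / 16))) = 7868380086272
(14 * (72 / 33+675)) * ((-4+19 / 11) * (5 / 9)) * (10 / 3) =-43452500 / 1089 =-39901.29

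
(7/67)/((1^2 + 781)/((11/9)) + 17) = 77/484075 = 0.00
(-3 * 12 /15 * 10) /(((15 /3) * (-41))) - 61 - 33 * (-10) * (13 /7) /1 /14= -171844 /10045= -17.11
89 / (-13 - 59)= -89 / 72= -1.24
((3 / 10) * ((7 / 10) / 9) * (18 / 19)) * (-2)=-21 / 475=-0.04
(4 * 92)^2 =135424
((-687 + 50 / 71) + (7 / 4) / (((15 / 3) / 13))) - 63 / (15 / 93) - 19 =-1549711 / 1420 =-1091.35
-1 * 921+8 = -913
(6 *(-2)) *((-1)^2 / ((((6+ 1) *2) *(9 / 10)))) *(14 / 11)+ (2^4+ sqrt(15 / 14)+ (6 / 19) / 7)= sqrt(210) / 14+ 65102 / 4389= 15.87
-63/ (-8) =63/ 8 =7.88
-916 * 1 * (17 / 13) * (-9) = 140148 / 13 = 10780.62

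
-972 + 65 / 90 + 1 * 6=-17375 / 18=-965.28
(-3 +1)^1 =-2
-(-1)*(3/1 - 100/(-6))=59/3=19.67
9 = 9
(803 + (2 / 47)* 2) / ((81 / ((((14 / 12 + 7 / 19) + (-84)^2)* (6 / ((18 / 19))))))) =30368079455 / 68526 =443161.42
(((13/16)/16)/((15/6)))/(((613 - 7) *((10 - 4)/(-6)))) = -13/387840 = -0.00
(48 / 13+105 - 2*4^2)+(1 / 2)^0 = 1010 / 13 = 77.69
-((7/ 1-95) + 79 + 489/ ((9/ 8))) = -1277/ 3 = -425.67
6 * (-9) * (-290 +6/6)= 15606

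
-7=-7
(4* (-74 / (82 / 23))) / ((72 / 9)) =-851 / 82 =-10.38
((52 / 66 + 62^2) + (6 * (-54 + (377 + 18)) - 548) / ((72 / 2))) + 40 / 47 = 36174749 / 9306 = 3887.25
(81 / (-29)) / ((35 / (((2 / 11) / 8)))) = -81 / 44660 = -0.00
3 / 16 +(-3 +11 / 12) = -1.90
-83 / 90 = -0.92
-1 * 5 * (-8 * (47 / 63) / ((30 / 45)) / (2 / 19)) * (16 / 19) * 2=15040 / 21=716.19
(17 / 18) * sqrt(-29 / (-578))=sqrt(58) / 36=0.21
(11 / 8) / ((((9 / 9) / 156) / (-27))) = -11583 / 2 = -5791.50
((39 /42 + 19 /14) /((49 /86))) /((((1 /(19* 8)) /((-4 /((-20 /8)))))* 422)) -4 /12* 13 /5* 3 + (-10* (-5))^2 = 904558259 /361865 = 2499.71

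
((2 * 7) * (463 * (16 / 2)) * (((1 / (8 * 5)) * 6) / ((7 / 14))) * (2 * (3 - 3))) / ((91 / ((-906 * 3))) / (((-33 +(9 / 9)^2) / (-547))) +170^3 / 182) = 0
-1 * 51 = -51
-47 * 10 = -470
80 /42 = 40 /21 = 1.90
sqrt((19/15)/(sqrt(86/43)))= 2^(3/4) * sqrt(285)/30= 0.95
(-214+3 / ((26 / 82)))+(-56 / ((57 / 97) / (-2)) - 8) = -16259 / 741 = -21.94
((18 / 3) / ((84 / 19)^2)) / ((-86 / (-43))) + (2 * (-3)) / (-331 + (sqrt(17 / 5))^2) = 1751 / 10192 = 0.17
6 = 6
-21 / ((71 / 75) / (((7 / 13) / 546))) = -525 / 23998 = -0.02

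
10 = 10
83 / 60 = 1.38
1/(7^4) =0.00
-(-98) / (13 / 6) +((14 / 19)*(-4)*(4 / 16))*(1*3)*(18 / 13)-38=1030 / 247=4.17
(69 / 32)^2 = 4761 / 1024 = 4.65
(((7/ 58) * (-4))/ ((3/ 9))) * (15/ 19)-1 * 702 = -387432/ 551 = -703.14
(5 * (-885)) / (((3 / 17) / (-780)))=19558500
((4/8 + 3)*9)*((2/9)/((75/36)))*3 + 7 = 17.08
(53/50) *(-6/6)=-53/50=-1.06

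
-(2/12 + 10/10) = -7/6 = -1.17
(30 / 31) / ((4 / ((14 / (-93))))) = -35 / 961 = -0.04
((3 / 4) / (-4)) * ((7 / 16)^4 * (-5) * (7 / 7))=36015 / 1048576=0.03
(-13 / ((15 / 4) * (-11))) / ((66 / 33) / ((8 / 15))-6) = -208 / 1485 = -0.14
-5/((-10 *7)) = 1/14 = 0.07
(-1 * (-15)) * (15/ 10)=45/ 2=22.50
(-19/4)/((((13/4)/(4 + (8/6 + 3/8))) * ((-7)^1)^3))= 2603/107016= 0.02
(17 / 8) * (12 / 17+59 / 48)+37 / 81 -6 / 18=43913 / 10368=4.24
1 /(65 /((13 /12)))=1 /60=0.02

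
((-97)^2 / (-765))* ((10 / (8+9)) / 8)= -9409 / 10404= -0.90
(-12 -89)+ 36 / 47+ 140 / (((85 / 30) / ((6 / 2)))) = 38353 / 799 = 48.00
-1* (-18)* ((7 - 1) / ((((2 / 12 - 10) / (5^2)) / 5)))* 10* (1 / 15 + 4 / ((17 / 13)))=-43038000 / 1003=-42909.27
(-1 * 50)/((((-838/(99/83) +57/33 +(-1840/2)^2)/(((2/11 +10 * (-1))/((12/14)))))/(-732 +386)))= -19618200/83724217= -0.23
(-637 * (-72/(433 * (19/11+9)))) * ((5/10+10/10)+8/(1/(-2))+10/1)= -1135134/25547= -44.43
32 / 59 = 0.54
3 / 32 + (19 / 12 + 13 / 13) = 257 / 96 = 2.68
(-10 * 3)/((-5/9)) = 54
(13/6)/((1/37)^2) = 2966.17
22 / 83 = 0.27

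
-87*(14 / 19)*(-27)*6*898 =9325777.26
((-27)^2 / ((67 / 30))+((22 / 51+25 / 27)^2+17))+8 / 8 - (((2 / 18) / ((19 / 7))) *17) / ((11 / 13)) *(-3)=1028803952714 / 2950166043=348.73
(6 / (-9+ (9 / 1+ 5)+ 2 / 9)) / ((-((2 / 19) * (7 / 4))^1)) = -2052 / 329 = -6.24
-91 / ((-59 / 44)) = 4004 / 59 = 67.86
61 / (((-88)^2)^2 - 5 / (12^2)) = 8784 / 8635613179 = 0.00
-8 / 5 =-1.60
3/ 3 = 1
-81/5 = -16.20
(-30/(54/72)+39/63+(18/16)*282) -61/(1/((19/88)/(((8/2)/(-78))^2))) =-34965611/7392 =-4730.20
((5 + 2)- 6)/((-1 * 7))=-1/7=-0.14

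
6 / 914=3 / 457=0.01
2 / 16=1 / 8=0.12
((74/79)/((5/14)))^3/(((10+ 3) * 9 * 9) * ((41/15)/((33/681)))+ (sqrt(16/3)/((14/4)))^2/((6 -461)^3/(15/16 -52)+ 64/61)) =939206031601150627776/3091911357014769346457825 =0.00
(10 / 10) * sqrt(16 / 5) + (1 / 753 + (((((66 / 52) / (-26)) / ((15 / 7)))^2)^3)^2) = 2223311955453421653022690655694578486884513 / 1674153902456426480095278312787968000000000000 + 4 * sqrt(5) / 5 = 1.79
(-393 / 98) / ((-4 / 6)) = 1179 / 196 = 6.02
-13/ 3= -4.33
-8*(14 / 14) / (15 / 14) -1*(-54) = 698 / 15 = 46.53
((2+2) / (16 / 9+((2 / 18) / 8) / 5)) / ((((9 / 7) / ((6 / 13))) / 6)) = 4.84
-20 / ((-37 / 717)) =14340 / 37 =387.57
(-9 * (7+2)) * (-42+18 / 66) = 37179 / 11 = 3379.91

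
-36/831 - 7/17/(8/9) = -19083/37672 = -0.51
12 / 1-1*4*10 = -28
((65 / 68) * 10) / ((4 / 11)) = 3575 / 136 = 26.29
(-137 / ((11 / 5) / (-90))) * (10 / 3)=205500 / 11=18681.82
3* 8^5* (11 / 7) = 1081344 / 7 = 154477.71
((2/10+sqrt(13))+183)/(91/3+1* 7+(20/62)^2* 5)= 2883* sqrt(13)/109132+660207/136415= 4.93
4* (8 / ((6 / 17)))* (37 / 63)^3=13777616 / 750141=18.37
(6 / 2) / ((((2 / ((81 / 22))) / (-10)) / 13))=-15795 / 22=-717.95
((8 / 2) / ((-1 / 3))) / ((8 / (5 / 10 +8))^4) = -250563 / 16384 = -15.29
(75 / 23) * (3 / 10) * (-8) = -7.83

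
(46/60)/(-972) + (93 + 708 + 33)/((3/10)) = 81064777/29160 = 2780.00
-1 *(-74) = 74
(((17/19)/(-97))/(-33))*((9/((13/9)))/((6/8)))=612/263549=0.00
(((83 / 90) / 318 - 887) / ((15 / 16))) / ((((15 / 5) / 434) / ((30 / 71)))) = -88139695504 / 1524015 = -57833.88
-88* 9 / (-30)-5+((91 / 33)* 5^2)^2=25994648 / 5445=4774.04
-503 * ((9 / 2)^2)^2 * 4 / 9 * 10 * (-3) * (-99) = -544530195 / 2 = -272265097.50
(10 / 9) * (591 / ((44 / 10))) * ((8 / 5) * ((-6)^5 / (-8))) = 2553120 / 11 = 232101.82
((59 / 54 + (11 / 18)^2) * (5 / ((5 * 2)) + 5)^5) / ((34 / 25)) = 5425.29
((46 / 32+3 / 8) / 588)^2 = 0.00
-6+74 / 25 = -76 / 25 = -3.04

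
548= 548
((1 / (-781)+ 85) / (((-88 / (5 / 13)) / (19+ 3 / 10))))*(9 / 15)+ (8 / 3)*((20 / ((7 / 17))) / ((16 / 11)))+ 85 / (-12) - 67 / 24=7023896387 / 93813720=74.87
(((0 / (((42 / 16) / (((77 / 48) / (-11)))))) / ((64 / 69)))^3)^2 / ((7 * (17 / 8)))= 0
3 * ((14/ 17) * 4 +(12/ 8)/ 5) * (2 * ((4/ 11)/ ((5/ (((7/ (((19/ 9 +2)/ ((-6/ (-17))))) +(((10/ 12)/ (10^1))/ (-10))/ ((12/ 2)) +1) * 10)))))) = 442615121/ 17643450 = 25.09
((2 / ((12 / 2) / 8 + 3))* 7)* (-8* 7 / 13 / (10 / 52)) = -83.63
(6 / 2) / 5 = 3 / 5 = 0.60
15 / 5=3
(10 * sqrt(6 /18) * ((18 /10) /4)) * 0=0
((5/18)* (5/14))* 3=25/84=0.30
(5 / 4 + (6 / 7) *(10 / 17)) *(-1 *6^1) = -2505 / 238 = -10.53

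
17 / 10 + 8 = 97 / 10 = 9.70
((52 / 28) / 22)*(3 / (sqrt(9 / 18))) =39*sqrt(2) / 154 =0.36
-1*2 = -2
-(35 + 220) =-255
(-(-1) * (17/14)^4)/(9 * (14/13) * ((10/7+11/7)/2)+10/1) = 1085773/12254704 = 0.09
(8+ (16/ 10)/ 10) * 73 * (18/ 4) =67014/ 25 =2680.56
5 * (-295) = -1475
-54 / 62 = -27 / 31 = -0.87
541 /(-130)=-541 /130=-4.16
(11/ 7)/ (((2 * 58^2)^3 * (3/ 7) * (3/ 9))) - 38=-11572882533365/ 304549540352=-38.00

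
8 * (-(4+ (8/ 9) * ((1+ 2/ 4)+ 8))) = -896/ 9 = -99.56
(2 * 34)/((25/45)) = 612/5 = 122.40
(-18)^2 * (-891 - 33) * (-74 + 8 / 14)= 21982752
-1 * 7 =-7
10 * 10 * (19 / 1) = 1900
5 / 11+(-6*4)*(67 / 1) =-1607.55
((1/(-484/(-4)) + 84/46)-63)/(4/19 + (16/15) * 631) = -12128460/133503293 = -0.09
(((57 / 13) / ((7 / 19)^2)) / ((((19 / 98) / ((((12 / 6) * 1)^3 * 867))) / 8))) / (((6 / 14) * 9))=93478784 / 39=2396891.90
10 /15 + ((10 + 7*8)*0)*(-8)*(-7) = 2 /3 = 0.67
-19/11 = -1.73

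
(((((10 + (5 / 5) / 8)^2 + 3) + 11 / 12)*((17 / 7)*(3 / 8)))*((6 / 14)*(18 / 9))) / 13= 1042185 / 163072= 6.39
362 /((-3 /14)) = -5068 /3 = -1689.33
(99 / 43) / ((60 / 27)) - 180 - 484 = -570149 / 860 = -662.96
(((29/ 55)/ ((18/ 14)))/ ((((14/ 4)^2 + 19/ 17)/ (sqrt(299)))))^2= 56974574384/ 202459502025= 0.28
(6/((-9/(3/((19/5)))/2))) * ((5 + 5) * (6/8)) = -150/19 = -7.89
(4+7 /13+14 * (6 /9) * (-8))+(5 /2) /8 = -43565 /624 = -69.82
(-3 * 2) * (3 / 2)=-9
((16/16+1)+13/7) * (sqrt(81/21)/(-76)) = -81 * sqrt(21)/3724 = -0.10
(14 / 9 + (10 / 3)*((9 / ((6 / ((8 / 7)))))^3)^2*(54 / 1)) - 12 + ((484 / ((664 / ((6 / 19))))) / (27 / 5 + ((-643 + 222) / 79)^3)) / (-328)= 898155080046504753085073 / 197048715515643674592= 4558.04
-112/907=-0.12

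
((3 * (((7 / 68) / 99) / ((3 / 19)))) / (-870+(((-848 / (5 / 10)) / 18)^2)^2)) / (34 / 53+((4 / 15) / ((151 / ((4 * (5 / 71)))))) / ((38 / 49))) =3140256986937 / 8044579206005386284592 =0.00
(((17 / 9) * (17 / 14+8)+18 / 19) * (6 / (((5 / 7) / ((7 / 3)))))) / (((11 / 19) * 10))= 20503 / 330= 62.13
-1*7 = -7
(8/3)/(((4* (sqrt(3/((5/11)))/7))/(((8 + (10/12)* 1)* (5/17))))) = 1855* sqrt(165)/5049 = 4.72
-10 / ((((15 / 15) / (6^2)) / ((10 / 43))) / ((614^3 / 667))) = -833311958400 / 28681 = -29054494.56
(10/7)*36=360/7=51.43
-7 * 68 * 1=-476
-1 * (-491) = 491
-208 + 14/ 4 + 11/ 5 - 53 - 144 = -3993/ 10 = -399.30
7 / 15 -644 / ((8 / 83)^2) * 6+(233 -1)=-49882909 / 120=-415690.91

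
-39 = -39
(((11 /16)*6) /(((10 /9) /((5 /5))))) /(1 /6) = 891 /40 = 22.28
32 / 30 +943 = 14161 / 15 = 944.07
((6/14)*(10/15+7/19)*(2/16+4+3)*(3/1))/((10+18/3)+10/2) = 177/392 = 0.45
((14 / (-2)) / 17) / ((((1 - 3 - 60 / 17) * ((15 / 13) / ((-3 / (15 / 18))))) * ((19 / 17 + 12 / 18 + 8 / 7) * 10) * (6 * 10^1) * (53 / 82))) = -1331967 / 6507737500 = -0.00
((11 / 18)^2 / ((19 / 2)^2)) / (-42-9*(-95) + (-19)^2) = 121 / 34328934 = 0.00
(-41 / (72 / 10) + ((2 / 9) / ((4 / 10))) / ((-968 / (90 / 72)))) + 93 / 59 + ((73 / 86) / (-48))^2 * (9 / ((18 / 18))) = -166908671783 / 40550433792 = -4.12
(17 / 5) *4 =68 / 5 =13.60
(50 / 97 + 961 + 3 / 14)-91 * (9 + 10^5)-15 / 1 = -12357626543 / 1358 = -9099872.27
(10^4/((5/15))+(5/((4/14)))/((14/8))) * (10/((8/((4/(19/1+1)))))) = 7502.50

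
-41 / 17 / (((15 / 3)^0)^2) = -41 / 17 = -2.41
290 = 290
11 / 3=3.67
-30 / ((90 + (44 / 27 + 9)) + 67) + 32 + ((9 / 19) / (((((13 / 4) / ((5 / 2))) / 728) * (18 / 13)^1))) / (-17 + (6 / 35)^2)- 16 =4051145773 / 893864633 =4.53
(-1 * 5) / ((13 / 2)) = -10 / 13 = -0.77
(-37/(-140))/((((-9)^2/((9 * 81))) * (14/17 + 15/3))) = 629/1540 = 0.41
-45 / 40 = -9 / 8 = -1.12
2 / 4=1 / 2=0.50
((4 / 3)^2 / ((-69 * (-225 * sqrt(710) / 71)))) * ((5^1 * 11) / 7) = 88 * sqrt(710) / 978075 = 0.00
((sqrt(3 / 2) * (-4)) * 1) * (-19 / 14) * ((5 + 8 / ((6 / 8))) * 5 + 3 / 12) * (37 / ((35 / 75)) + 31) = 3457981 * sqrt(6) / 147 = 57621.01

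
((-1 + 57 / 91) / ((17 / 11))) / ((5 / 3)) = -66 / 455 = -0.15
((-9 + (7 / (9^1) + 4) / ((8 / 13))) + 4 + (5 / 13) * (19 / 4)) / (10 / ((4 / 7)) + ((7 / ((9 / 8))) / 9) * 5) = 0.22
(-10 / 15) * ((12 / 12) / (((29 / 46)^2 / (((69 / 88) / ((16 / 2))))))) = -0.16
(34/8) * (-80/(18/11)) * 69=-43010/3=-14336.67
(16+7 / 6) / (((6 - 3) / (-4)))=-206 / 9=-22.89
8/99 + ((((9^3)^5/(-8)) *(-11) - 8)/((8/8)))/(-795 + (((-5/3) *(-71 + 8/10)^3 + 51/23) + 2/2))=11720352696413838709/23837660352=491673785.23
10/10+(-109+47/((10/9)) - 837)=-9027/10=-902.70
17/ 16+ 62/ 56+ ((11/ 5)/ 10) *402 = 253707/ 2800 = 90.61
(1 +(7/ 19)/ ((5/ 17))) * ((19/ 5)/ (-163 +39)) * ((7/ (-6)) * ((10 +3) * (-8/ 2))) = -9737/ 2325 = -4.19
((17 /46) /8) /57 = 17 /20976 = 0.00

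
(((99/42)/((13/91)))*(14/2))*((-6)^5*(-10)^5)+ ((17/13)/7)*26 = 628689600034/7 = 89812800004.86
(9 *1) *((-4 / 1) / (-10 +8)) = 18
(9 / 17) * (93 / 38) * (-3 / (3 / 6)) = -2511 / 323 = -7.77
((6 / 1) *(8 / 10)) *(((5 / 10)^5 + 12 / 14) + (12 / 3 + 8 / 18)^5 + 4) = 4600451731 / 551124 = 8347.40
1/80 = 0.01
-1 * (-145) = 145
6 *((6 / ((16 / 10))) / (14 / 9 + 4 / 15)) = 2025 / 164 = 12.35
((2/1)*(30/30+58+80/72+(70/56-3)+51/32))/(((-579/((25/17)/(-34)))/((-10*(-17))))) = 2158375/1417392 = 1.52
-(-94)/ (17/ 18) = 1692/ 17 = 99.53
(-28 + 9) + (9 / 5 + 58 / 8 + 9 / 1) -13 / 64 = -369 / 320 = -1.15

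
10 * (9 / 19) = 90 / 19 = 4.74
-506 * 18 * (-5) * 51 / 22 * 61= 6439770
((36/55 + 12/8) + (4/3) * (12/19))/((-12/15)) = -6263/1672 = -3.75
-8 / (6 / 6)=-8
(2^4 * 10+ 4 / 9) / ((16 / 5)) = 1805 / 36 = 50.14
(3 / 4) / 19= 3 / 76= 0.04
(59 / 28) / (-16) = -59 / 448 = -0.13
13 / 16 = 0.81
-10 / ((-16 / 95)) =475 / 8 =59.38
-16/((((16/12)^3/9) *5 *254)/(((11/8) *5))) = -2673/8128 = -0.33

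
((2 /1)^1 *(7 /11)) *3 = 42 /11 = 3.82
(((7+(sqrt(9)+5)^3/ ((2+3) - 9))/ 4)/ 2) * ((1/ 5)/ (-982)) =121/ 39280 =0.00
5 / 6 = 0.83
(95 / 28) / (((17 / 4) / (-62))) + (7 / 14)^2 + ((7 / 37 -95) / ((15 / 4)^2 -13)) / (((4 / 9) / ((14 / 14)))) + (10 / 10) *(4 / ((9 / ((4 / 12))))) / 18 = -1069986359 / 4279716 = -250.01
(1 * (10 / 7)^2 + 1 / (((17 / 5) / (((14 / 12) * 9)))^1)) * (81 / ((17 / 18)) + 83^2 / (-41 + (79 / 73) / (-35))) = -1250780723935 / 2969108548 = -421.26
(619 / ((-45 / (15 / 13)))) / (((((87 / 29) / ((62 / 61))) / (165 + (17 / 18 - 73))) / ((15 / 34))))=-160515985 / 727974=-220.50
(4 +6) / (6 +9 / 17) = 170 / 111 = 1.53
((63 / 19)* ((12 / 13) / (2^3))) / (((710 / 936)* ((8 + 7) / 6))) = 6804 / 33725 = 0.20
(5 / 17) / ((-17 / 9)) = -45 / 289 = -0.16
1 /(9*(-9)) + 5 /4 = 401 /324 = 1.24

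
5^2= 25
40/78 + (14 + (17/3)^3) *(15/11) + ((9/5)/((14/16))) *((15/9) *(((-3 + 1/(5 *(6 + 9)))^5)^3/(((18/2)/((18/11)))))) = -5329318452481588255545410490040665881/636991641484200954437255859375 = -8366386.79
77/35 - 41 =-194/5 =-38.80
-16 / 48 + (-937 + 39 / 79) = -222031 / 237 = -936.84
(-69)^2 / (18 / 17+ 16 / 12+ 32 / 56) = 3213 / 2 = 1606.50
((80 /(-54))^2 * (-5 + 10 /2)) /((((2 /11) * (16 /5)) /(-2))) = 0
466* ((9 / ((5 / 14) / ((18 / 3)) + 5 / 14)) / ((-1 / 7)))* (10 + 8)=-6341328 / 5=-1268265.60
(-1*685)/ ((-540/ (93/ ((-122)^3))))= -4247/ 65370528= -0.00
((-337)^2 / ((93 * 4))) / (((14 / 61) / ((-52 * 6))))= -90060217 / 217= -415024.04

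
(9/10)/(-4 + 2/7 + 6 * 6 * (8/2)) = 0.01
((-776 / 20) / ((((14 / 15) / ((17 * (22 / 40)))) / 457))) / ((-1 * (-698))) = -24868569 / 97720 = -254.49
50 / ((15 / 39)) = 130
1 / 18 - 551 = -9917 / 18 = -550.94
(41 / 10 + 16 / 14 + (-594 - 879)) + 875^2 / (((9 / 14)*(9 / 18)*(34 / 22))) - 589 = 16484847131 / 10710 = 1539201.41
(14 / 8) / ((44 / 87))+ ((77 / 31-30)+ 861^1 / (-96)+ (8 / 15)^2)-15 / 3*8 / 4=-104935757 / 2455200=-42.74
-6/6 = -1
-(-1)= 1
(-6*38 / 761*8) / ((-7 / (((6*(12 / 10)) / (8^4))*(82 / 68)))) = 21033 / 28978880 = 0.00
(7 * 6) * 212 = 8904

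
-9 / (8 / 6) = -27 / 4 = -6.75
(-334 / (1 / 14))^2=21864976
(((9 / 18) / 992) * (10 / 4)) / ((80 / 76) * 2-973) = -95 / 73197696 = -0.00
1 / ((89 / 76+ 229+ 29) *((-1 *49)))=-76 / 965153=-0.00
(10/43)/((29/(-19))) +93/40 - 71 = -3433109/49880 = -68.83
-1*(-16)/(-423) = -16/423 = -0.04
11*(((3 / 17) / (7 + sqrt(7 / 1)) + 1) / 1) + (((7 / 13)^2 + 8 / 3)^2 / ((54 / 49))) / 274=734006425103 / 64656049068 - 11*sqrt(7) / 238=11.23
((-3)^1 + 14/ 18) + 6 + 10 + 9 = 205/ 9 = 22.78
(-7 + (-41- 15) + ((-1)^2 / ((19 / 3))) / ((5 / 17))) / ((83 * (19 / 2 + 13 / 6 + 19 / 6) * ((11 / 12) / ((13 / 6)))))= -925704 / 7719415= -0.12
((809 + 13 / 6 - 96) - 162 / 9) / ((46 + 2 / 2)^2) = 89 / 282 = 0.32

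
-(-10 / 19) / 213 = 10 / 4047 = 0.00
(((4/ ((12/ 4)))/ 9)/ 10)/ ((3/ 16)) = 32/ 405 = 0.08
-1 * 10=-10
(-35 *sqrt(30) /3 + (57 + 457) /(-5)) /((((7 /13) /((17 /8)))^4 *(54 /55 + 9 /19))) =-27780.64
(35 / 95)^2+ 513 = 185242 / 361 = 513.14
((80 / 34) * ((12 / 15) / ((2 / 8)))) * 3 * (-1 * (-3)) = 1152 / 17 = 67.76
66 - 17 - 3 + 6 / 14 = 325 / 7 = 46.43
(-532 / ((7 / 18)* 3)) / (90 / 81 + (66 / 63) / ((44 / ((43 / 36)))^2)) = -1092123648 / 2662969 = -410.12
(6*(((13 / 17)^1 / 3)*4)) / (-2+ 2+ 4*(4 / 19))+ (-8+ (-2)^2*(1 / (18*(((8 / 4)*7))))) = -1541 / 2142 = -0.72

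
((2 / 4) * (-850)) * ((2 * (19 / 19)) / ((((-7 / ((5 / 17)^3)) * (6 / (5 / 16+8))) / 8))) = 59375 / 1734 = 34.24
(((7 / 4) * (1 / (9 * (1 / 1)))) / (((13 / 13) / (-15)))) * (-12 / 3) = 35 / 3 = 11.67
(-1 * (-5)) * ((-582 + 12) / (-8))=1425 / 4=356.25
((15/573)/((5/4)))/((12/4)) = 4/573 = 0.01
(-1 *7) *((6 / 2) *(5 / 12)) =-35 / 4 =-8.75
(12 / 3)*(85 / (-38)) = -170 / 19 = -8.95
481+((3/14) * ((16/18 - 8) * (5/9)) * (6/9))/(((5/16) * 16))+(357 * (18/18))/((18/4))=317645/567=560.22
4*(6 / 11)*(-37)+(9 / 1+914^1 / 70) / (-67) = -2090852 / 25795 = -81.06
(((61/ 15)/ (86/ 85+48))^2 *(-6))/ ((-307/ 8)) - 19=-75921917135/ 3996116769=-19.00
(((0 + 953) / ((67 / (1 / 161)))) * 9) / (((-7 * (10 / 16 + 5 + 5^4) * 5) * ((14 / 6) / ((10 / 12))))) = -34308 / 2666600335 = -0.00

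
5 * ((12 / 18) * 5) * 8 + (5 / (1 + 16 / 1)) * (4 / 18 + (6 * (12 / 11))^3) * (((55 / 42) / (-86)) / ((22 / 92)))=23552072675 / 183889629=128.08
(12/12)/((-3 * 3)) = -1/9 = -0.11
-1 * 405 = -405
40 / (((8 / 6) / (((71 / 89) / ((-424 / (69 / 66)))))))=-24495 / 415096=-0.06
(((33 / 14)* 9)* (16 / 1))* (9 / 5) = 21384 / 35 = 610.97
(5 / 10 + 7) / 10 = 3 / 4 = 0.75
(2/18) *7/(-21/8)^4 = 4096/250047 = 0.02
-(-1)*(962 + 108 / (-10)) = 951.20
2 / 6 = 1 / 3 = 0.33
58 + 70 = 128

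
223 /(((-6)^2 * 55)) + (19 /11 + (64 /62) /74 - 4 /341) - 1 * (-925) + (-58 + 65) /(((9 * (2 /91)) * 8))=8459841389 /9084240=931.27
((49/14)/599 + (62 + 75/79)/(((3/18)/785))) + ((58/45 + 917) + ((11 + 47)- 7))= 1266852884941/4258890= 297460.81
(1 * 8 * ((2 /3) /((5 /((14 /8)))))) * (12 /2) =56 /5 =11.20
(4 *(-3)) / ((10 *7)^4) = -3 / 6002500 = -0.00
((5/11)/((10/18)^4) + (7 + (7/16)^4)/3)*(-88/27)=-1924030463/82944000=-23.20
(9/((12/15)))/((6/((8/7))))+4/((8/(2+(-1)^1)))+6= 121/14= 8.64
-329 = -329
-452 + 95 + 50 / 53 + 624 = 14201 / 53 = 267.94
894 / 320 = 447 / 160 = 2.79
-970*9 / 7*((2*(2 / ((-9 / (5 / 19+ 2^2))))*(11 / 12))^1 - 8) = 1615050 / 133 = 12143.23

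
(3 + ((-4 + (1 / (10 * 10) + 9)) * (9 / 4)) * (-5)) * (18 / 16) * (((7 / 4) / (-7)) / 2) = 38421 / 5120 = 7.50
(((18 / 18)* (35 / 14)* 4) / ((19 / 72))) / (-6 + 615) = 240 / 3857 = 0.06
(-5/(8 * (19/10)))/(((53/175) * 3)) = -4375/12084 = -0.36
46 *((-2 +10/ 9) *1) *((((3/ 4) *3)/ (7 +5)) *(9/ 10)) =-69/ 10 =-6.90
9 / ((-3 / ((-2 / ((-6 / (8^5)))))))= -32768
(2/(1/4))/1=8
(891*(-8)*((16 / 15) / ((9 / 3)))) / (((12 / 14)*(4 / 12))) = -44352 / 5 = -8870.40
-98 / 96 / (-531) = 49 / 25488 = 0.00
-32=-32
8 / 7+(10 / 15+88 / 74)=2330 / 777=3.00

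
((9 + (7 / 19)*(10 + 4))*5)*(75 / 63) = 33625 / 399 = 84.27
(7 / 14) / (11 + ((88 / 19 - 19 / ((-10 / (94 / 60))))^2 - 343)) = -16245000 / 8905983311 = -0.00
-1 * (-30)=30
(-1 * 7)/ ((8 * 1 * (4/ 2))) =-7/ 16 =-0.44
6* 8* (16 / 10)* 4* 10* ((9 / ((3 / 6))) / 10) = 27648 / 5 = 5529.60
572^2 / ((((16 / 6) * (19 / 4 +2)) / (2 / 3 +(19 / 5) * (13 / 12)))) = 11737726 / 135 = 86946.12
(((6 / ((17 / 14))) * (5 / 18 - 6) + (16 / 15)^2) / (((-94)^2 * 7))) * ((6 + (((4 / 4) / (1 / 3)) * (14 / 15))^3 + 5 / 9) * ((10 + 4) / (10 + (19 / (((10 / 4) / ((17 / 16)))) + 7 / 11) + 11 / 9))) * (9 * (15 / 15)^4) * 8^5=-4799589546459136 / 1852700725625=-2590.59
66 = 66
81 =81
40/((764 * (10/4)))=0.02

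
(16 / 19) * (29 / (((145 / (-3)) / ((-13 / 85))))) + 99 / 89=854961 / 718675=1.19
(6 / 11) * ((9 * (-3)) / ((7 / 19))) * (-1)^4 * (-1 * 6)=18468 / 77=239.84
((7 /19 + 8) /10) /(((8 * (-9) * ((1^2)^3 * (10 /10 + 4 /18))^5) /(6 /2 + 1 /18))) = -115911 /8901728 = -0.01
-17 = -17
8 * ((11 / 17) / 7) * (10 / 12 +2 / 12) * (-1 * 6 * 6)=-3168 / 119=-26.62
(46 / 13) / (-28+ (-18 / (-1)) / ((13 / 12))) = -23 / 74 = -0.31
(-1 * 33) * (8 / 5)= -264 / 5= -52.80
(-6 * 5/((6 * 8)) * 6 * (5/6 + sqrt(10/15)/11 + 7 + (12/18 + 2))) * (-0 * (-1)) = 0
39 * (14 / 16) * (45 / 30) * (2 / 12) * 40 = 1365 / 4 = 341.25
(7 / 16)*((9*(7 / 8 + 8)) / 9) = 497 / 128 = 3.88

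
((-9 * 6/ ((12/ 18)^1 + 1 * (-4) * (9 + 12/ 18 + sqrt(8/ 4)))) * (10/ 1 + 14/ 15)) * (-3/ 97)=-84132/ 171205 + 8856 * sqrt(2)/ 171205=-0.42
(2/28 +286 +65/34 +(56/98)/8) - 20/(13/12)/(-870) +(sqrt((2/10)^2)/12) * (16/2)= 387897847/1345890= 288.21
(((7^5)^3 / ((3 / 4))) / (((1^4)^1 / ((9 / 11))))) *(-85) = -4842512740141860 / 11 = -440228430921987.27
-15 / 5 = -3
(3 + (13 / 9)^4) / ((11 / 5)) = 241220 / 72171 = 3.34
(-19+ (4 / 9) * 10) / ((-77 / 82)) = 10742 / 693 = 15.50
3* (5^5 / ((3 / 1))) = 3125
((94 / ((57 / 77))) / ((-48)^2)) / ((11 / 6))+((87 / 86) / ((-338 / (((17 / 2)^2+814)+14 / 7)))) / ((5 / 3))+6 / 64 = -585061847 / 397650240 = -1.47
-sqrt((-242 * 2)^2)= -484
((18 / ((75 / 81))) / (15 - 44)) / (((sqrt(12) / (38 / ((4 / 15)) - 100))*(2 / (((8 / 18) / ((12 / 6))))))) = -153*sqrt(3) / 290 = -0.91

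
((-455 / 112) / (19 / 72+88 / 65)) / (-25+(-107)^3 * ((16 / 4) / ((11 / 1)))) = 0.00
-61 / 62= -0.98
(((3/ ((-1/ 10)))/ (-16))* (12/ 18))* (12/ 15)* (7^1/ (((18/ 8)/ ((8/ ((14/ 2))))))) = 32/ 9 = 3.56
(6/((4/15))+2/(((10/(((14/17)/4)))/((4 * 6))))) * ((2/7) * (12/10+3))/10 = 11979/4250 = 2.82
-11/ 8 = -1.38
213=213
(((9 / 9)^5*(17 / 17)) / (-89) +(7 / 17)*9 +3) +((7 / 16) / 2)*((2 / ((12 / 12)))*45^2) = 21608839 / 24208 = 892.63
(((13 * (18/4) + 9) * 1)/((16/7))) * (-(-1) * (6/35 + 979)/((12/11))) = 3392829/128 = 26506.48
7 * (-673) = -4711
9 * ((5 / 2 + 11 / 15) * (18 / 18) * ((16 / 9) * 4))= 3104 / 15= 206.93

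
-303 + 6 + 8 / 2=-293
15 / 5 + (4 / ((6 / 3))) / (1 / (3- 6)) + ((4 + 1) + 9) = 11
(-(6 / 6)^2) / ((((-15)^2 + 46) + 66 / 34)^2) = -289 / 21529600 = -0.00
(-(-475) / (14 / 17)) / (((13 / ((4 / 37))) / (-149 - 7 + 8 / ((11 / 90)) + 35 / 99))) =-144203350 / 333333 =-432.61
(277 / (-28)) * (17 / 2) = -4709 / 56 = -84.09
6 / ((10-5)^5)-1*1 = -3119 / 3125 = -1.00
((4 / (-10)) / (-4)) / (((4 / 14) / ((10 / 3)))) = 7 / 6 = 1.17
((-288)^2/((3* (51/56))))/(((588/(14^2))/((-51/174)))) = -86016/29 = -2966.07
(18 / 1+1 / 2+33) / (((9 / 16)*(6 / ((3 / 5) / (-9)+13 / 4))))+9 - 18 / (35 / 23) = 129692 / 2835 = 45.75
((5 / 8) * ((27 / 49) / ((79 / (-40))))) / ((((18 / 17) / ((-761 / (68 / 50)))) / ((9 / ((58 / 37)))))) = 475149375 / 898072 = 529.08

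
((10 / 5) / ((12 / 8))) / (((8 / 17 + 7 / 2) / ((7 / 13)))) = 952 / 5265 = 0.18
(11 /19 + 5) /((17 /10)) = 1060 /323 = 3.28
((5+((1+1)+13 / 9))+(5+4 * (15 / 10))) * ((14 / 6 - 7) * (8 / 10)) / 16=-4.54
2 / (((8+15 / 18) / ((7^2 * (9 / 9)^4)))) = 11.09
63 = 63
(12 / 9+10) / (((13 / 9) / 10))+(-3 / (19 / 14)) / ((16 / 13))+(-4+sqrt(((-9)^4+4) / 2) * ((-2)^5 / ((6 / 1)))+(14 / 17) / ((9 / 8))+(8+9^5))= 17876774819 / 302328 - 8 * sqrt(13130) / 3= 58824.83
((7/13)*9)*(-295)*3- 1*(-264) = -52323/13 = -4024.85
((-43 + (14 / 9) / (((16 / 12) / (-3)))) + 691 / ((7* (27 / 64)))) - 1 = 70493 / 378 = 186.49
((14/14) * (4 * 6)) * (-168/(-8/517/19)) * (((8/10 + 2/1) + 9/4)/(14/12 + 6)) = 750044988/215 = 3488581.34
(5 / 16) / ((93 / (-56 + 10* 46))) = 505 / 372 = 1.36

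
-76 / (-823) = 76 / 823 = 0.09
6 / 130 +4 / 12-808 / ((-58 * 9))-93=-91.07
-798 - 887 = -1685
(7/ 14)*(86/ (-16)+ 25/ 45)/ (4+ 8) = -347/ 1728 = -0.20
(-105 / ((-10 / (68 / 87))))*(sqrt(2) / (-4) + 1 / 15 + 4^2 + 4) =71638 / 435 - 119*sqrt(2) / 58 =161.78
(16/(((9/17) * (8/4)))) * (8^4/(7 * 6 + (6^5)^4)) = 278528/16452712980283581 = 0.00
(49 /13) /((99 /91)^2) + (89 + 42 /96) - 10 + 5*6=17660959 /156816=112.62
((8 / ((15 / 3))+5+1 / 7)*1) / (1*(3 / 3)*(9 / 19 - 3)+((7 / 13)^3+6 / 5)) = -9851348 / 1709659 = -5.76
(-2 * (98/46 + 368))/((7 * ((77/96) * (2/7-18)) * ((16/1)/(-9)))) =-4.19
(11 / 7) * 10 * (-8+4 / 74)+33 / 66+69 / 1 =-4097 / 74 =-55.36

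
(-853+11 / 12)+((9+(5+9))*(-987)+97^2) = -14144.08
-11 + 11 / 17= -176 / 17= -10.35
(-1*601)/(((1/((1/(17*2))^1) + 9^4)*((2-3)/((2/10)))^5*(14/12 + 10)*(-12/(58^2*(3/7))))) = -3032646/9665796875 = -0.00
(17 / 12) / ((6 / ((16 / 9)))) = 34 / 81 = 0.42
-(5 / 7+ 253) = -1776 / 7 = -253.71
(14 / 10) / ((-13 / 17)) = -119 / 65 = -1.83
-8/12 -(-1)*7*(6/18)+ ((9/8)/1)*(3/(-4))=79/96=0.82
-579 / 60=-193 / 20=-9.65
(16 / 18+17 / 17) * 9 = 17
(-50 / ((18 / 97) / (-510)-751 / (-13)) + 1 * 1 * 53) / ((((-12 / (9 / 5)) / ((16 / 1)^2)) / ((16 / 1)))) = -247921473024 / 7739945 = -32031.43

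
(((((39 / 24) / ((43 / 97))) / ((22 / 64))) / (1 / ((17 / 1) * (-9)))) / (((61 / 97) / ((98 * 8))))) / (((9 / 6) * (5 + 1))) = -6520963904 / 28853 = -226006.44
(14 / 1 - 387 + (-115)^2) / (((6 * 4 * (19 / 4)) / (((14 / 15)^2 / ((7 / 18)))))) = 119952 / 475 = 252.53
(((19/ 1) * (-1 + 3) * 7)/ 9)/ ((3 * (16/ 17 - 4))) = -2261/ 702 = -3.22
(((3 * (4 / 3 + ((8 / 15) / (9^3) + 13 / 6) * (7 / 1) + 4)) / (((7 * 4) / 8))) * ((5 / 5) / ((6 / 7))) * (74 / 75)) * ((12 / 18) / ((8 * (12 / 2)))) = 16592539 / 59049000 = 0.28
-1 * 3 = -3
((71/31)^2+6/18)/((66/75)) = 201050/31713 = 6.34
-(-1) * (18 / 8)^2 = 81 / 16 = 5.06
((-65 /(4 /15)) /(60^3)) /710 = -13 /8179200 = -0.00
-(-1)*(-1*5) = -5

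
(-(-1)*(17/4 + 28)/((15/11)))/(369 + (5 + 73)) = 473/8940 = 0.05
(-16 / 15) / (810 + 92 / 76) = -0.00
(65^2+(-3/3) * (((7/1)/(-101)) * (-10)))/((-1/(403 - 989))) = 250019830/101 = 2475443.86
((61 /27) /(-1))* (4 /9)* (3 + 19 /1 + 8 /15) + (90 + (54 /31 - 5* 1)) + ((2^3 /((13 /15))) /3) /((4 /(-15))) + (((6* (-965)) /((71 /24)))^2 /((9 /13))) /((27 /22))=33384664332331759 /7404901335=4508454.98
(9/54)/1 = 1/6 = 0.17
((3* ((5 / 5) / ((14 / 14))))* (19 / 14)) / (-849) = -19 / 3962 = -0.00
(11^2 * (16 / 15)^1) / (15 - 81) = -88 / 45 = -1.96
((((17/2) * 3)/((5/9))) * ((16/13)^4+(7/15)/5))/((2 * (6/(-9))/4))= -2347843293/7140250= -328.82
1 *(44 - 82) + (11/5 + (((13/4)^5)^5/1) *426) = 7515076665833058981281075358197/2814749767106560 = 2669891566793956.98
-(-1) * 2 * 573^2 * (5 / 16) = 1641645 / 8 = 205205.62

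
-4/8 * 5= -5/2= -2.50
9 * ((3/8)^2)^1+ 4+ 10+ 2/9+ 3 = 10649/576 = 18.49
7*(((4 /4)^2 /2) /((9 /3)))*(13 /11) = 91 /66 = 1.38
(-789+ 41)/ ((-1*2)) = 374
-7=-7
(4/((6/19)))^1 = 38/3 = 12.67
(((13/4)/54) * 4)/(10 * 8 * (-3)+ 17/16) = -104/103221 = -0.00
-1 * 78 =-78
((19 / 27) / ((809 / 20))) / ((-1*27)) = -0.00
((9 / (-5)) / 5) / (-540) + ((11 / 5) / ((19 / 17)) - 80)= -2223881 / 28500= -78.03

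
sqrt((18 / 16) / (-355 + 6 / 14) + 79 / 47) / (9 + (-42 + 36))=sqrt(91320425801) / 699924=0.43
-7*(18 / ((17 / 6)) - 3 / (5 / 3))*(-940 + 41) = 2435391 / 85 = 28651.66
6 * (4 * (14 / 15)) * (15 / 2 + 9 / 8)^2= 33327 / 20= 1666.35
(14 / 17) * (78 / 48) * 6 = 273 / 34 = 8.03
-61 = -61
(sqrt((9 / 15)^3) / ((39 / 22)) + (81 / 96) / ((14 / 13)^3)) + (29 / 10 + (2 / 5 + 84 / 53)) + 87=22 *sqrt(15) / 325 + 2153800431 / 23269120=92.82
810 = 810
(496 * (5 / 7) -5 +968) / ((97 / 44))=405724 / 679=597.53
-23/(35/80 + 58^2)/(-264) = 46/1776423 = 0.00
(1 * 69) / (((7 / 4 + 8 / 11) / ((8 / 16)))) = 1518 / 109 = 13.93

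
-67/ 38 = -1.76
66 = 66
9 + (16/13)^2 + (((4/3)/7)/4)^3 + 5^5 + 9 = 4921508572/1565109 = 3144.51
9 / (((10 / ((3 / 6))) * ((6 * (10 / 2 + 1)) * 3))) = 1 / 240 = 0.00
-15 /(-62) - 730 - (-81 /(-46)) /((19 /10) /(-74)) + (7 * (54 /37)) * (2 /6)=-659401381 /1002478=-657.77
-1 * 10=-10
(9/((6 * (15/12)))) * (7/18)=7/15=0.47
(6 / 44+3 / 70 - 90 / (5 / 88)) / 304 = -609771 / 117040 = -5.21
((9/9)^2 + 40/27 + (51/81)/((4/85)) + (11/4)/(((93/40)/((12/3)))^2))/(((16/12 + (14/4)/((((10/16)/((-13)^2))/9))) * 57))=461295/9332832224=0.00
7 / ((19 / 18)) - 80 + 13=-1147 / 19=-60.37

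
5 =5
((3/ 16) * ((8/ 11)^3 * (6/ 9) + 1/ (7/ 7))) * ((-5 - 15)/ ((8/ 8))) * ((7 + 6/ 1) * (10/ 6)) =-102.09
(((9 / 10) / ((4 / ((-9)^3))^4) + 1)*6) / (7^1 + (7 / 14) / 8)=7625597492667 / 9040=843539545.65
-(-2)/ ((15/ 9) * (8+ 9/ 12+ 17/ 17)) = 8/ 65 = 0.12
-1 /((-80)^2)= -1 /6400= -0.00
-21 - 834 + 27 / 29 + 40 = -23608 / 29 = -814.07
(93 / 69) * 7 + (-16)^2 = 6105 / 23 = 265.43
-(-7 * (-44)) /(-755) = 308 /755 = 0.41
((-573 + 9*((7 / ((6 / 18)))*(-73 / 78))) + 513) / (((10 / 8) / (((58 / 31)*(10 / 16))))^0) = -236.88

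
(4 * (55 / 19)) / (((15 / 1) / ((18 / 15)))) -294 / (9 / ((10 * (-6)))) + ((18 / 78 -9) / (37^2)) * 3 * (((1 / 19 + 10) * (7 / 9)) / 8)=13261343129 / 6762860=1960.91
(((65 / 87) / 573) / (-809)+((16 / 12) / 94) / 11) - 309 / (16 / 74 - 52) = 238433276129315 / 39949232860548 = 5.97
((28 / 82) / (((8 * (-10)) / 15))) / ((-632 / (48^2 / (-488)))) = -189 / 395158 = -0.00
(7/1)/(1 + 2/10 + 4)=35/26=1.35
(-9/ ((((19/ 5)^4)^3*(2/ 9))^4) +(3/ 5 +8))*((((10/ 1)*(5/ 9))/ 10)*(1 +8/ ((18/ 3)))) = 115573781670089408639107161561852025266105213617290850047853025781/ 10367083405622637984238849037927123756158230164197118576195528112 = 11.15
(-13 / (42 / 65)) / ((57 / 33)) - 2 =-10891 / 798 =-13.65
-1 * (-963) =963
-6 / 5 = -1.20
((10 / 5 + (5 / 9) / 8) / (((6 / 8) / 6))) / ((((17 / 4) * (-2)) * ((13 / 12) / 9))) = -3576 / 221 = -16.18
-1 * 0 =0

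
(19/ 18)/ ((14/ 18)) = 19/ 14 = 1.36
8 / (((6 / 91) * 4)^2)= 8281 / 72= 115.01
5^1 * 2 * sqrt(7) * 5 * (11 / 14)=275 * sqrt(7) / 7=103.94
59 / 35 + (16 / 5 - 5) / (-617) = 36466 / 21595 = 1.69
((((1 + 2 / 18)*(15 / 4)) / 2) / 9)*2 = 25 / 54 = 0.46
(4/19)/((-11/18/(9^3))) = -52488/209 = -251.14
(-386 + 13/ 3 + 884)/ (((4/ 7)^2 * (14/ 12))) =1318.62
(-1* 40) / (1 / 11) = -440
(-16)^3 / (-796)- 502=-98874 / 199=-496.85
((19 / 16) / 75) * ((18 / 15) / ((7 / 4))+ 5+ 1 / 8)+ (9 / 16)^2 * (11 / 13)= 3142613 / 8736000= 0.36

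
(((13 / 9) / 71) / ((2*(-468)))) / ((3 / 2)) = -1 / 69012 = -0.00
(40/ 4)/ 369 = 0.03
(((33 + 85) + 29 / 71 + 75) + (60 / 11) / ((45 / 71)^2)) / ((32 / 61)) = 83202719 / 210870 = 394.57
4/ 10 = 2/ 5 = 0.40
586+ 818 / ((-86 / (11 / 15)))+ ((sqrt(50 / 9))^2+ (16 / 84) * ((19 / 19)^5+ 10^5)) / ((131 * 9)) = 9504846319 / 15969555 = 595.19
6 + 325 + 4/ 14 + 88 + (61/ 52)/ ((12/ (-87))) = 598097/ 1456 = 410.78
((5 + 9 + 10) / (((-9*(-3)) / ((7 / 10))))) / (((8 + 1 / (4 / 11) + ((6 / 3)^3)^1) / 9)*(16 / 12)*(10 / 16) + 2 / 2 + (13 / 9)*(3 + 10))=224 / 7745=0.03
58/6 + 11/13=10.51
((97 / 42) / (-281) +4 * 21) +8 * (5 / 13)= 13358603 / 153426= 87.07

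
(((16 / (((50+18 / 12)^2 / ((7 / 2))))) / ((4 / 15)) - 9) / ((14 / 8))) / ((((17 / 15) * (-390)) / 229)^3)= 1136542727949 / 1603168998886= 0.71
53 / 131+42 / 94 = 5242 / 6157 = 0.85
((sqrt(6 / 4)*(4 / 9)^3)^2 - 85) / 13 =-15055447 / 2302911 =-6.54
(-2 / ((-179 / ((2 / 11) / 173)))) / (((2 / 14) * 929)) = 28 / 316451773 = 0.00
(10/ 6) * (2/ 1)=10/ 3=3.33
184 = 184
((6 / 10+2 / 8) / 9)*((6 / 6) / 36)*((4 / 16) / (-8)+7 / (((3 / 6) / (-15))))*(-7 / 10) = 799799 / 2073600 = 0.39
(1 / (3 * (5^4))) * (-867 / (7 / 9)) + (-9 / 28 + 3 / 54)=-135511 / 157500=-0.86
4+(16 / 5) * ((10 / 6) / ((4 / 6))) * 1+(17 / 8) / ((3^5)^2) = 12.00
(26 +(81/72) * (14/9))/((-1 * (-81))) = 37/108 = 0.34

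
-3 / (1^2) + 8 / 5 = -1.40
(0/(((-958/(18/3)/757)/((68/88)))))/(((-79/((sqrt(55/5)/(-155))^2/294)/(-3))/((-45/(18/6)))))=0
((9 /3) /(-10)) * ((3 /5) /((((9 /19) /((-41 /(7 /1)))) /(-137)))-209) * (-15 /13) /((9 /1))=42389 /1365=31.05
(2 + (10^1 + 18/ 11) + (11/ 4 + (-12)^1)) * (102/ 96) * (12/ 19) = 9843/ 3344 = 2.94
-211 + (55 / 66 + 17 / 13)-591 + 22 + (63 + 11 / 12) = -37125 / 52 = -713.94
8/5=1.60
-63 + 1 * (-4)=-67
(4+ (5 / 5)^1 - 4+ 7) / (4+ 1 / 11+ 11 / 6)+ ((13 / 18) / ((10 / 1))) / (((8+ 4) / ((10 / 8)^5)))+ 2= 582678955 / 172965888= 3.37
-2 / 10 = -1 / 5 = -0.20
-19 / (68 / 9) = -171 / 68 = -2.51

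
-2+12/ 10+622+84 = 3526/ 5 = 705.20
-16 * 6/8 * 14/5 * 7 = -1176/5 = -235.20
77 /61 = 1.26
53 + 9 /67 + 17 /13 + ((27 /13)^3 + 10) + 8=11982154 /147199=81.40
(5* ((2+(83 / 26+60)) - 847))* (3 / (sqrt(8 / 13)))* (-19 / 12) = 1931065* sqrt(26) / 416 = 23669.56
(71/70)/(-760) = -71/53200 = -0.00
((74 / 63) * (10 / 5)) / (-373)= -148 / 23499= -0.01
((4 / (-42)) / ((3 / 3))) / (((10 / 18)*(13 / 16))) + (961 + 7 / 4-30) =1697221 / 1820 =932.54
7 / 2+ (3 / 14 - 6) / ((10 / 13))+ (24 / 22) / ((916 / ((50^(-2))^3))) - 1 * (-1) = -832450781249979 / 275515625000000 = -3.02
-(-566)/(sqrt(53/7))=566 * sqrt(371)/53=205.70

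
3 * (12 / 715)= 36 / 715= 0.05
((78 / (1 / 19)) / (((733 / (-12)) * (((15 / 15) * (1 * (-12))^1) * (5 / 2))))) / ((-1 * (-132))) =247 / 40315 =0.01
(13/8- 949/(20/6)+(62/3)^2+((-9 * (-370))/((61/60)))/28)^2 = 1609873665879361/23629838400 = 68128.85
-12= -12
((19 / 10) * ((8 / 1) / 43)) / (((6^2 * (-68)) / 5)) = -19 / 26316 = -0.00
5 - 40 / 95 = 87 / 19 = 4.58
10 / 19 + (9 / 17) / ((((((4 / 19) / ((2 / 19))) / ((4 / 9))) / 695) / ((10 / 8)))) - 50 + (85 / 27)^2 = 29500735 / 470934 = 62.64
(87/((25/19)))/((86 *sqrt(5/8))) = 1653 *sqrt(10)/5375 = 0.97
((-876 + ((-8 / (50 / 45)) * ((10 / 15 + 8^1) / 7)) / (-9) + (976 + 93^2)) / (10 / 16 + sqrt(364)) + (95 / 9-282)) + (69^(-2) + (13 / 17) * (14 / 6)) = -1251199402091 / 4394798163 + 117599872 * sqrt(91) / 2443455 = 174.42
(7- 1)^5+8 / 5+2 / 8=155557 / 20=7777.85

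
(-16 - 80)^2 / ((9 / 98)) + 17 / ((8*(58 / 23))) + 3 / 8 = 46563893 / 464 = 100353.22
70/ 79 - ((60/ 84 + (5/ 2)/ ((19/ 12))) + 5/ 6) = -141245/ 63042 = -2.24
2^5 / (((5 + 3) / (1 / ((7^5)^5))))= 4 / 1341068619663964900807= 0.00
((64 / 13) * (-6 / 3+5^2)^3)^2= 606355001344 / 169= 3587899416.24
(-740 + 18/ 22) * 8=-65048/ 11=-5913.45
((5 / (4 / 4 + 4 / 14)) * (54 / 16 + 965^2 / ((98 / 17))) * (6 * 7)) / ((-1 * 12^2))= -316623115 / 1728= -183230.97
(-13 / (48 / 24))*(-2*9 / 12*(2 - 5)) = -117 / 4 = -29.25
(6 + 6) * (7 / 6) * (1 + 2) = 42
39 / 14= 2.79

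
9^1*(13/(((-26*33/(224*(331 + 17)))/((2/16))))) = -14616/11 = -1328.73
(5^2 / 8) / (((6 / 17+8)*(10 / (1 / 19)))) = 85 / 43168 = 0.00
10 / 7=1.43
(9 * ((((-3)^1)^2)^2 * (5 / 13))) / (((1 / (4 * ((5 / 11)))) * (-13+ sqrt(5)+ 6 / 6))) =-874800 / 19877- 72900 * sqrt(5) / 19877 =-52.21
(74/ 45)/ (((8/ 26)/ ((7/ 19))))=3367/ 1710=1.97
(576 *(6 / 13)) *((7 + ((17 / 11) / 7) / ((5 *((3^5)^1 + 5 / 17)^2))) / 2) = 1244754314091 / 1337781445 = 930.46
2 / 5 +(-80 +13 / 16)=-78.79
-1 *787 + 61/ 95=-74704/ 95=-786.36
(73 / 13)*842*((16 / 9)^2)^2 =4028235776 / 85293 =47228.21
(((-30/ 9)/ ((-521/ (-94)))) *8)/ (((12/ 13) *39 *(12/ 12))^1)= -1880/ 14067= -0.13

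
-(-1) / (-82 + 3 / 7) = -7 / 571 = -0.01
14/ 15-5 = -61/ 15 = -4.07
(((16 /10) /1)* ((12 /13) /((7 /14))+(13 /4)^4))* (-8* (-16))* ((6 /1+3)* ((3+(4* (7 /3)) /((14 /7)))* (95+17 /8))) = 20235529881 /130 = 155657922.16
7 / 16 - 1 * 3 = -41 / 16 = -2.56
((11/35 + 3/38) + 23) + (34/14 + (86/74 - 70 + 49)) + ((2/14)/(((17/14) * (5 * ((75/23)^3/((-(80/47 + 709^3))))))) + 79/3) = -4011209948879383679/16587614531250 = -241819.58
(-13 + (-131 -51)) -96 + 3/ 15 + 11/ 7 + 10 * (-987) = -355573/ 35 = -10159.23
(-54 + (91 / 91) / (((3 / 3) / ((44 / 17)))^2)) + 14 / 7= -13092 / 289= -45.30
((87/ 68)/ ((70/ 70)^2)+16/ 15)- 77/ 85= 1469/ 1020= 1.44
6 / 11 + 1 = 17 / 11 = 1.55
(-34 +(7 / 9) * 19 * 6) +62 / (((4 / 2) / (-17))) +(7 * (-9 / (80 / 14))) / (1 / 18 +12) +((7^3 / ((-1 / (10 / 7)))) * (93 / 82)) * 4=-205610281 / 76260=-2696.17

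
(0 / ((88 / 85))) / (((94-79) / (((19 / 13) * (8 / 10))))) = 0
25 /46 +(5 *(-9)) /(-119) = 5045 /5474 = 0.92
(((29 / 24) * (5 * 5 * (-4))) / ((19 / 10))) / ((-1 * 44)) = 3625 / 2508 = 1.45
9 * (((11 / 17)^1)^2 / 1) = 1089 / 289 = 3.77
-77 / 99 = -7 / 9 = -0.78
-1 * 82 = -82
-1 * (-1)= 1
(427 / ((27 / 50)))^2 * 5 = 3126354.60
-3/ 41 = -0.07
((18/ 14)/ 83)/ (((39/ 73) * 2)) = 219/ 15106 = 0.01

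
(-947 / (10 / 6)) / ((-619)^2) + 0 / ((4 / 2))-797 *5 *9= -68710349166 / 1915805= -35865.00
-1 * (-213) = 213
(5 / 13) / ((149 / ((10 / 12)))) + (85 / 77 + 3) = 3674477 / 894894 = 4.11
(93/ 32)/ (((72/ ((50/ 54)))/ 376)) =36425/ 2592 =14.05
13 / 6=2.17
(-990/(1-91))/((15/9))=33/5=6.60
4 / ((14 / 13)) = 26 / 7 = 3.71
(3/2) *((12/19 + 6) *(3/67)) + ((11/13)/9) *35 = 556444/148941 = 3.74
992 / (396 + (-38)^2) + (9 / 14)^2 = 21467 / 22540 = 0.95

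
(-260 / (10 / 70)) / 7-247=-507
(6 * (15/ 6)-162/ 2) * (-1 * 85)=5610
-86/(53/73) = -6278/53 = -118.45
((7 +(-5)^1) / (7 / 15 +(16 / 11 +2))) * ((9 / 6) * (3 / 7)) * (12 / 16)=4455 / 18116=0.25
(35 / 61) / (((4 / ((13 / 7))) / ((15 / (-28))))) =-975 / 6832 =-0.14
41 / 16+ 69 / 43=2867 / 688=4.17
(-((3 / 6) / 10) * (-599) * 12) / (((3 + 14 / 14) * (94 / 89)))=159933 / 1880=85.07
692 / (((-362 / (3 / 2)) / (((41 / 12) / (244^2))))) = -7093 / 43104064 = -0.00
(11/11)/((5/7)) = 7/5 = 1.40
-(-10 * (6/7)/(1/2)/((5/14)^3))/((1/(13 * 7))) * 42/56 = 642096/25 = 25683.84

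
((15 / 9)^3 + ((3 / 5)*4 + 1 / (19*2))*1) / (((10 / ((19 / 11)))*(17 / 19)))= 1.36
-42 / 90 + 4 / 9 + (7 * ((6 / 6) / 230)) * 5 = 269 / 2070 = 0.13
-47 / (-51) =0.92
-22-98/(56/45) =-403/4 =-100.75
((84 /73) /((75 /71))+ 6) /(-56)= -6469 /51100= -0.13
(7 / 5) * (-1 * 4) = -28 / 5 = -5.60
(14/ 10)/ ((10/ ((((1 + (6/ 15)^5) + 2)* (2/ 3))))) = 0.28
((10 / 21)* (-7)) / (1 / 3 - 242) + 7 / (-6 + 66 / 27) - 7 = -41551 / 4640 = -8.95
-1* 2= -2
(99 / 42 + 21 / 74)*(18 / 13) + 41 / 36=4.80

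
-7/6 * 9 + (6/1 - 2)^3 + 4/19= 2041/38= 53.71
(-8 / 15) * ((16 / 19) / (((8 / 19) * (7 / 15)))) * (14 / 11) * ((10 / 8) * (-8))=320 / 11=29.09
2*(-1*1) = -2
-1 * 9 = -9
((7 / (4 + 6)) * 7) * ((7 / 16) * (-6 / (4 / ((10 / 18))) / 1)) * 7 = -2401 / 192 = -12.51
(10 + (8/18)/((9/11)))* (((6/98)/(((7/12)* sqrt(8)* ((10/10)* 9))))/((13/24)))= 976* sqrt(2)/17199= 0.08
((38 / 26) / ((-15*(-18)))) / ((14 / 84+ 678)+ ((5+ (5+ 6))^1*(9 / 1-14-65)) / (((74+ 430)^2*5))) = 399 / 49987600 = 0.00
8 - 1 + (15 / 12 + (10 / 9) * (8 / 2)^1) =12.69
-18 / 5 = -3.60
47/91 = 0.52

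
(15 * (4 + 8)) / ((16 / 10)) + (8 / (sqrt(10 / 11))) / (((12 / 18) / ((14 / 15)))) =28 * sqrt(110) / 25 + 225 / 2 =124.25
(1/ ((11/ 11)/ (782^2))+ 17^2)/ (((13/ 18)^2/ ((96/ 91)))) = 19029831552/ 15379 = 1237390.70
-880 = -880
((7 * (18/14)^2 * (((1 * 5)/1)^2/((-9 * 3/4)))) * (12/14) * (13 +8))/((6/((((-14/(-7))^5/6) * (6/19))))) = -28800/133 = -216.54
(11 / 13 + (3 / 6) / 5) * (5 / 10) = 123 / 260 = 0.47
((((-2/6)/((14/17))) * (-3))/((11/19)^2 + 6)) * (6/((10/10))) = 18411/16009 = 1.15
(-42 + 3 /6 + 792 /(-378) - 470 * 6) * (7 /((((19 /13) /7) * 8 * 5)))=-10944661 /4560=-2400.14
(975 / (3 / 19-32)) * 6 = -22230 / 121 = -183.72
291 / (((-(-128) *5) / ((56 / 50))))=0.51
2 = 2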